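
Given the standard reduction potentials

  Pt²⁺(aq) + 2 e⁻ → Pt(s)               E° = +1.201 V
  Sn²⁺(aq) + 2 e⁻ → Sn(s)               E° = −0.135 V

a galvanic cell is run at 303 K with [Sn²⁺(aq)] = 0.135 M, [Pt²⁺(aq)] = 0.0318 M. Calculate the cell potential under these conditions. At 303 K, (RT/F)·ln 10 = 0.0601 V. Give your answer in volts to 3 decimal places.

+1.317 V

The Pt²⁺/Pt couple has the more positive E°, so it is the cathode; Sn²⁺/Sn is the anode.
E°cell = E°cat − E°an = +1.201 − (−0.135) = +1.336 V; n = 2.
Balancing gives Pt²⁺(aq) + Sn(s) → Pt(s) + Sn²⁺(aq); hence Q = [Sn²⁺(aq)] / [Pt²⁺(aq)] = 4.25 (log Q = 0.628).
By the Nernst equation, E = +1.336 − (0.0601/2)·(0.628) = +1.317 V.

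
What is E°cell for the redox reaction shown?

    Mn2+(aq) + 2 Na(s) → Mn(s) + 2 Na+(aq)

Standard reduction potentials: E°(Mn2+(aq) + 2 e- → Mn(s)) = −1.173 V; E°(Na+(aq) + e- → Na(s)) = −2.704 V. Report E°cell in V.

+1.531 V

In the reaction as written, Mn2+(aq) is reduced (cathode) and Na+(aq) is produced by oxidation at the anode.
E°cell = E°(cathode) − E°(anode) = −1.173 − (−2.704) = +1.531 V.
The positive value indicates the reaction is spontaneous as written.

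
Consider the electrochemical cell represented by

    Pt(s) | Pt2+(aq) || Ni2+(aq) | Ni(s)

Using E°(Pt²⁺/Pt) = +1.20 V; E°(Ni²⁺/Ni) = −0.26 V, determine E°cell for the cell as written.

−1.46 V

By convention the left-hand electrode in cell notation is the anode (oxidation) and the right-hand electrode is the cathode (reduction).
E°cell = E°(right) − E°(left) = −0.26 − (+1.20) = −1.46 V.
The negative sign shows that, as written, the cell would require an external voltage to drive the reaction.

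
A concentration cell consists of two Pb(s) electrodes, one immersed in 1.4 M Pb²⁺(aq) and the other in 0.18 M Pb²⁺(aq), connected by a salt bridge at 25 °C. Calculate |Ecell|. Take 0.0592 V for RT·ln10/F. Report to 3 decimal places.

For a concentration cell E°cell = 0, since both electrodes use the same couple.
The compartment with the higher Pb²⁺(aq) concentration (1.4 M) acts as the cathode; ions are reduced there and produced at the dilute (0.18 M) anode.
With n = 2, Ecell = −(0.0592/2)·log([dilute]/[conc]) = −(0.0592/2)·log(0.18/1.4) = +0.026 V.

0.026 V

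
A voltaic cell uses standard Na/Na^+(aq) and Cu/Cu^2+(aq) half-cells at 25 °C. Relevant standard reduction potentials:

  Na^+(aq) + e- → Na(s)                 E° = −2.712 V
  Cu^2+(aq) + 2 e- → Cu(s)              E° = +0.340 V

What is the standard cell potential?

+3.052 V

Of the two couples in this cell, the one with the more positive reduction potential is reduced at the cathode: here that is Cu²⁺/Cu (+0.340 V); Na⁺/Na (−2.712 V) is the anode.
E°cell = E°(cathode) − E°(anode) = +0.340 − (−2.712) = +3.052 V.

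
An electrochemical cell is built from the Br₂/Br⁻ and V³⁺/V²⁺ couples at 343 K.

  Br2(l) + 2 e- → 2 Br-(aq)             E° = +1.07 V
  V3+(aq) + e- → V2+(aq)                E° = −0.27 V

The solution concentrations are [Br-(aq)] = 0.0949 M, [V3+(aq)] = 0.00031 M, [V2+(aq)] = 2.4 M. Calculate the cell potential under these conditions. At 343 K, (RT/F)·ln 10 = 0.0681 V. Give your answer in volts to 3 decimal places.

+1.674 V

Br₂/Br⁻ is reduced (cathode, E° = +1.07 V) and V³⁺/V²⁺ is oxidized (anode).
E°cell = E°cat − E°an = +1.07 − (−0.27) = +1.34 V; n = 2.
For the overall reaction Br2(l) + 2 V2+(aq) → 2 Br-(aq) + 2 V3+(aq), Q = ([Br-(aq)]^2·[V3+(aq)]^2) / [V2+(aq)]^2 = 1.5×10^−10, giving log Q = −9.823.
Applying E = E° − (RT ln10/nF)·log Q gives +1.34 − (0.0681/2)(−9.823) = +1.674 V.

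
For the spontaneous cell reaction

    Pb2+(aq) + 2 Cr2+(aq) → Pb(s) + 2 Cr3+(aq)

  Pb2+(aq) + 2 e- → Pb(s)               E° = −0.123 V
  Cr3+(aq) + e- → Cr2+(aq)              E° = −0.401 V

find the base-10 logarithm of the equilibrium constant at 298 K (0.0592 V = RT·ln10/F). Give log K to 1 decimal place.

log K = 9.4

The Pb²⁺/Pb couple is reduced (cathode); E°cell = −0.123 − (−0.401) = +0.278 V with n = 2.
At equilibrium E = 0, so log K = nE°cell / 0.0592 = (2)(+0.278) / 0.0592 = 9.4.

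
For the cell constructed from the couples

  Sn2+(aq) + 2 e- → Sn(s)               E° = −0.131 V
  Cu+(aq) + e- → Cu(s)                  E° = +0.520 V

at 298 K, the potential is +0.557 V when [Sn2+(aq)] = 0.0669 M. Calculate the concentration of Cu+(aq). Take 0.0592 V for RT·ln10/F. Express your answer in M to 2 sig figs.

0.0067 M

With Cu⁺/Cu at the cathode and Sn²⁺/Sn at the anode, E°cell = +0.520 − (−0.131) = +0.651 V (n = 2).
Rearranging E = E° − (0.0592/n)·log Q gives log Q = 2(+0.651 − (+0.557))/0.0592 = 3.176.
For 2 Cu+(aq) + Sn(s) → 2 Cu(s) + Sn2+(aq), the reaction quotient is Q = [Sn2+(aq)] / [Cu+(aq)]^2.
Isolating [Cu+(aq)] in Q = 10^{3.176} yields log [Cu+(aq)] = −2.175, i.e. 0.0067 M.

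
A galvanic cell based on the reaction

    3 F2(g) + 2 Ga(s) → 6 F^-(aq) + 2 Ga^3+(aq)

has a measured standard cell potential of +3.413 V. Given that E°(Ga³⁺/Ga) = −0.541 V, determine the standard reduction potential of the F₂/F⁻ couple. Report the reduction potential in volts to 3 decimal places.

In the reaction as written the F₂/F⁻ couple is reduced (cathode) and Ga³⁺/Ga is oxidized (anode), so E°cell = E°(F₂/F⁻) − E°(Ga³⁺/Ga).
E°(F₂/F⁻) = E°cell + E°(anode) = +3.413 + (−0.541) = +2.872 V.

+2.872 V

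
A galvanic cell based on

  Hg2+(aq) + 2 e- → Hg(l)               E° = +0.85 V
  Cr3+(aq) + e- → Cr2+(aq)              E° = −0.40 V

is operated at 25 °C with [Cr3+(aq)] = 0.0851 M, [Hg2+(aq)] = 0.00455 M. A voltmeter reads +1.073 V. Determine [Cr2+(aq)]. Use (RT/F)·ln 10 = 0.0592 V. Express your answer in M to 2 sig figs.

0.0013 M

The Hg²⁺/Hg couple has the larger reduction potential, so it is the cathode: E°cell = +0.85 − (−0.40) = +1.25 V and n = 2.
Since E = E° − (0.0592/n)·log Q, log Q = n(E° − E)/0.0592 = 5.980.
For Hg2+(aq) + 2 Cr2+(aq) → Hg(l) + 2 Cr3+(aq), the reaction quotient is Q = [Cr3+(aq)]^2 / ([Hg2+(aq)]·[Cr2+(aq)]^2).
Isolating [Cr2+(aq)] in Q = 10^{5.980} yields log [Cr2+(aq)] = −2.889, i.e. 0.0013 M.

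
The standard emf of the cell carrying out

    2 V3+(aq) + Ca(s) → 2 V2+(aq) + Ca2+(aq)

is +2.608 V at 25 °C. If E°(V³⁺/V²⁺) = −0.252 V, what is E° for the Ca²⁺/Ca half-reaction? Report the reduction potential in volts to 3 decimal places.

−2.860 V

In the reaction as written the V³⁺/V²⁺ couple is reduced (cathode) and Ca²⁺/Ca is oxidized (anode), so E°cell = E°(V³⁺/V²⁺) − E°(Ca²⁺/Ca).
E°(Ca²⁺/Ca) = E°(cathode) − E°cell = −0.252 − (+2.608) = −2.860 V.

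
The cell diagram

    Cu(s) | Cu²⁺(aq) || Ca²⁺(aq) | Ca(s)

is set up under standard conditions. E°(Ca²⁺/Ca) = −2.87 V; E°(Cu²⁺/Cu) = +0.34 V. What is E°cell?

−3.21 V

By convention the left-hand electrode in cell notation is the anode (oxidation) and the right-hand electrode is the cathode (reduction).
E°cell = E°(right) − E°(left) = −2.87 − (+0.34) = −3.21 V.
The negative sign shows that, as written, the cell would require an external voltage to drive the reaction.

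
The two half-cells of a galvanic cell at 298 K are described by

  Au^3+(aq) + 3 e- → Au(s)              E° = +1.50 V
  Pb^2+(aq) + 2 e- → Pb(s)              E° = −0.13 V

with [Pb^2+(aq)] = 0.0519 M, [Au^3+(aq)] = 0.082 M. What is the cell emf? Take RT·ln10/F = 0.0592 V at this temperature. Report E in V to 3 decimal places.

Since E°(Au³⁺/Au) > E°(Pb²⁺/Pb), Au³⁺/Au serves as the cathode.
E°cell = E°cat − E°an = +1.50 − (−0.13) = +1.63 V; n = 6.
For the overall reaction 2 Au^3+(aq) + 3 Pb(s) → 2 Au(s) + 3 Pb^2+(aq), Q = [Pb^2+(aq)]^3 / [Au^3+(aq)]^2 = 0.0208, giving log Q = −1.682.
Applying E = E° − (RT ln10/nF)·log Q gives +1.63 − (0.0592/6)(−1.682) = +1.647 V.

+1.647 V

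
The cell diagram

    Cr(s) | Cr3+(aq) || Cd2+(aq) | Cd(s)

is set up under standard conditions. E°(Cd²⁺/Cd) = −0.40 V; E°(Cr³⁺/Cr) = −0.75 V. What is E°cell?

By convention the left-hand electrode in cell notation is the anode (oxidation) and the right-hand electrode is the cathode (reduction).
E°cell = E°(right) − E°(left) = −0.40 − (−0.75) = +0.35 V.

+0.35 V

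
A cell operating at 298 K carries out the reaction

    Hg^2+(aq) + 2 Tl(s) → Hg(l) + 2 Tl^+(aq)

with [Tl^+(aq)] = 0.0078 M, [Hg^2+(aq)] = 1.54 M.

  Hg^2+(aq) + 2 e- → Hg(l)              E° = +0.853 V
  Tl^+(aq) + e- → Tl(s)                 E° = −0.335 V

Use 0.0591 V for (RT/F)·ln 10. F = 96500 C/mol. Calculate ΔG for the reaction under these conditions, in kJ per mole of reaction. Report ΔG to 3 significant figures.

E°cell = +0.853 − (−0.335) = +1.188 V; the balanced reaction transfers n = 2 electrons.
Q = [Tl^+(aq)]^2 / [Hg^2+(aq)] = 3.95×10^−5, so log Q = −4.403 and E = +1.188 − (0.0591/2)(−4.403) = +1.3181 V.
ΔG = −nFE = −(2)(96500)(+1.3181) J/mol = −254 kJ/mol.

−254 kJ/mol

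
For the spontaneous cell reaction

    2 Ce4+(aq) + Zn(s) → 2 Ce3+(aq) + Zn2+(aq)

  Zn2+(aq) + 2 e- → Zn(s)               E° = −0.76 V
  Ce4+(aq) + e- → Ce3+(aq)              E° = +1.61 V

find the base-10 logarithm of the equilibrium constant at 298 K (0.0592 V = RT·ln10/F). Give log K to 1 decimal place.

The Ce⁴⁺/Ce³⁺ couple is reduced (cathode); E°cell = +1.61 − (−0.76) = +2.37 V with n = 2.
At equilibrium E = 0, so log K = nE°cell / 0.0592 = (2)(+2.37) / 0.0592 = 80.1.

log K = 80.1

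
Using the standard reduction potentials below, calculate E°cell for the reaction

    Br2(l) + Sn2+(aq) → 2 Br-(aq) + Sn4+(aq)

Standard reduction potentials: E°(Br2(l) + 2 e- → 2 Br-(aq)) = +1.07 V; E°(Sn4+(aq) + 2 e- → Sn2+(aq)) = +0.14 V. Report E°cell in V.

+0.93 V

Br2(l) gains electrons, so the Br₂/Br⁻ couple is the cathode; the Sn⁴⁺/Sn²⁺ couple is the anode.
E°cell = E°(cathode) − E°(anode) = +1.07 − (+0.14) = +0.93 V.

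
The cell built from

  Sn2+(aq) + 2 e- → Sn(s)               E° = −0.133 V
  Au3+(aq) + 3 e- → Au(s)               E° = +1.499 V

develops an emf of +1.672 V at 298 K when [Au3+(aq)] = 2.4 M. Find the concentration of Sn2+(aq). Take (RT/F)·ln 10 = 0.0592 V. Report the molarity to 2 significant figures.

0.080 M

Au³⁺/Au is the cathode (higher E°); E°cell = +1.499 − (−0.133) = +1.632 V with n = 6.
Since E = E° − (0.0592/n)·log Q, log Q = n(E° − E)/0.0592 = −4.054.
For 2 Au3+(aq) + 3 Sn(s) → 2 Au(s) + 3 Sn2+(aq), the reaction quotient is Q = [Sn2+(aq)]^3 / [Au3+(aq)]^2.
Substituting the known concentrations and solving, log [Sn2+(aq)] = −1.098 and [Sn2+(aq)] = 0.080 M.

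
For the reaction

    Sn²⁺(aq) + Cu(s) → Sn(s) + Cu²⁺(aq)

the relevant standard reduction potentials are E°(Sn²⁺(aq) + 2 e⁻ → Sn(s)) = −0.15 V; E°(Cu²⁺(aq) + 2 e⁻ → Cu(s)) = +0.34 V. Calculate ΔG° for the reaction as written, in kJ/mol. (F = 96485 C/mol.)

In the reaction as written Sn²⁺(aq) is reduced, so the Sn²⁺/Sn couple is the cathode and Cu²⁺/Cu is the anode.
E°cell = −0.15 − (+0.34) = −0.49 V; balancing electrons gives n = 2.
ΔG° = −nFE°cell = −(2)(96485)(−0.49) J/mol = +94.6 kJ/mol.

+94.6 kJ/mol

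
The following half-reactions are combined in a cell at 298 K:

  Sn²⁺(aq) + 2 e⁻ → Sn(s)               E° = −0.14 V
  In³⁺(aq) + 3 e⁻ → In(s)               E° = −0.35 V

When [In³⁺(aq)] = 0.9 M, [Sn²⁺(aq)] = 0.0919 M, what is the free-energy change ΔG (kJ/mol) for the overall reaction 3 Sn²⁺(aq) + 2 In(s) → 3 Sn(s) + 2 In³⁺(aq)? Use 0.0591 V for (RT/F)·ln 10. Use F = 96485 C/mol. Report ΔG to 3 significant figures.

The standard cell potential is −0.14 − (−0.35) = +0.21 V, with n = 6 electrons in the balanced equation.
The reaction quotient is [In³⁺(aq)]^2 / [Sn²⁺(aq)]^3 = 1.04×10^3; by Nernst, E = +0.21 − (0.0591/6)(3.019) = +0.1803 V.
Then ΔG = −nFE = −6 × 96485 × +0.1803 J/mol = −104 kJ/mol.

−104 kJ/mol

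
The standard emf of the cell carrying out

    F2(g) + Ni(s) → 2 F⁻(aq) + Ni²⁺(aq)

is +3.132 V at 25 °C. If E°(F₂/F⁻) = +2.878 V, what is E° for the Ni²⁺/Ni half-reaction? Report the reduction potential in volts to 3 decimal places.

In the reaction as written the F₂/F⁻ couple is reduced (cathode) and Ni²⁺/Ni is oxidized (anode), so E°cell = E°(F₂/F⁻) − E°(Ni²⁺/Ni).
E°(Ni²⁺/Ni) = E°(cathode) − E°cell = +2.878 − (+3.132) = −0.254 V.

−0.254 V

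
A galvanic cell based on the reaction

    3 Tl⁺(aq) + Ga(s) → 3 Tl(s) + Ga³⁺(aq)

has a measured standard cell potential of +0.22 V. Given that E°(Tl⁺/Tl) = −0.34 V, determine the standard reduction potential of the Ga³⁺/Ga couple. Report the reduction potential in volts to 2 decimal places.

−0.56 V

In the reaction as written the Tl⁺/Tl couple is reduced (cathode) and Ga³⁺/Ga is oxidized (anode), so E°cell = E°(Tl⁺/Tl) − E°(Ga³⁺/Ga).
E°(Ga³⁺/Ga) = E°(cathode) − E°cell = −0.34 − (+0.22) = −0.56 V.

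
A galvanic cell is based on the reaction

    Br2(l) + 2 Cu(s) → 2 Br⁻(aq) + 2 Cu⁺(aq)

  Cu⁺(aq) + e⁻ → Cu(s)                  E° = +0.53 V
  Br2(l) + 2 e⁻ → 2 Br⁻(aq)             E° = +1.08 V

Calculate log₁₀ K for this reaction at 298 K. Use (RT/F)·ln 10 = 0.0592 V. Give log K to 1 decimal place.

The Br₂/Br⁻ couple is reduced (cathode); E°cell = +1.08 − (+0.53) = +0.55 V with n = 2.
At equilibrium E = 0, so log K = nE°cell / 0.0592 = (2)(+0.55) / 0.0592 = 18.6.

log K = 18.6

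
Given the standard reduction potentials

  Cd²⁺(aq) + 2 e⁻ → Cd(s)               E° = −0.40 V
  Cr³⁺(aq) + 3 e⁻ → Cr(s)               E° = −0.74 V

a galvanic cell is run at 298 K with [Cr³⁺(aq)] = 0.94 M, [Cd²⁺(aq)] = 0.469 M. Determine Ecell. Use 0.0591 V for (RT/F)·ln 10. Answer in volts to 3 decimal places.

+0.331 V

Cd²⁺/Cd is reduced (cathode, E° = −0.40 V) and Cr³⁺/Cr is oxidized (anode).
The standard potential is −0.40 − (−0.74) = +0.34 V and the balanced reaction transfers n = 6 electrons.
Balancing gives 3 Cd²⁺(aq) + 2 Cr(s) → 3 Cd(s) + 2 Cr³⁺(aq); hence Q = [Cr³⁺(aq)]^2 / [Cd²⁺(aq)]^3 = 8.57 (log Q = 0.933).
E = E° − (0.0591/n)·log Q = +0.34 − (0.0591/6)(0.933) = +0.331 V.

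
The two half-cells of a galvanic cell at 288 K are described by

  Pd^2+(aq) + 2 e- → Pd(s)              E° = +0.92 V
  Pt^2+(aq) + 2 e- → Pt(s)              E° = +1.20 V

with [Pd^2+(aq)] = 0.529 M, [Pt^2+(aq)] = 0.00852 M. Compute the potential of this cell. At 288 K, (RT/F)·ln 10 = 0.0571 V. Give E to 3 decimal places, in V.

Since E°(Pt²⁺/Pt) > E°(Pd²⁺/Pd), Pt²⁺/Pt serves as the cathode.
The standard potential is +1.20 − (+0.92) = +0.28 V and the balanced reaction transfers n = 2 electrons.
For the overall reaction Pt^2+(aq) + Pd(s) → Pt(s) + Pd^2+(aq), Q = [Pd^2+(aq)] / [Pt^2+(aq)] = 62.1, giving log Q = 1.793.
E = E° − (0.0571/n)·log Q = +0.28 − (0.0571/2)(1.793) = +0.229 V.

+0.229 V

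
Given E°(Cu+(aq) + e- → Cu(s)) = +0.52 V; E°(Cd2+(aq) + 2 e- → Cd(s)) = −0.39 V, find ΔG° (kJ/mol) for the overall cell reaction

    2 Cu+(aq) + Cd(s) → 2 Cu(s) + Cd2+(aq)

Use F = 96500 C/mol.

In the reaction as written Cu+(aq) is reduced, so the Cu⁺/Cu couple is the cathode and Cd²⁺/Cd is the anode.
E°cell = +0.52 − (−0.39) = +0.91 V; balancing electrons gives n = 2.
ΔG° = −nFE°cell = −(2)(96500)(+0.91) J/mol = −176 kJ/mol.

−176 kJ/mol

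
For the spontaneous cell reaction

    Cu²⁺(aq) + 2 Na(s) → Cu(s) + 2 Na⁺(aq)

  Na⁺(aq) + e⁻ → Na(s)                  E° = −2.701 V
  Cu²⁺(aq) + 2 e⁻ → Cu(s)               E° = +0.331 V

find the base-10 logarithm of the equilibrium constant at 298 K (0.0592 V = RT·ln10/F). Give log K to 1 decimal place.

The Cu²⁺/Cu couple is reduced (cathode); E°cell = +0.331 − (−2.701) = +3.032 V with n = 2.
At equilibrium E = 0, so log K = nE°cell / 0.0592 = (2)(+3.032) / 0.0592 = 102.4.

log K = 102.4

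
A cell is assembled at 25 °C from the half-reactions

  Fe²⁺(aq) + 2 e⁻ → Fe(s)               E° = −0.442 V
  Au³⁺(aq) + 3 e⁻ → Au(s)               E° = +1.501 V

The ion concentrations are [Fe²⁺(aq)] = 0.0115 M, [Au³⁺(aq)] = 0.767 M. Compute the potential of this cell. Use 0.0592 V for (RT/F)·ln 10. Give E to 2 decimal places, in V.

Au³⁺/Au is reduced (cathode, E° = +1.501 V) and Fe²⁺/Fe is oxidized (anode).
The standard potential is +1.501 − (−0.442) = +1.943 V and the balanced reaction transfers n = 6 electrons.
The balanced reaction is 2 Au³⁺(aq) + 3 Fe(s) → 2 Au(s) + 3 Fe²⁺(aq), so Q = [Fe²⁺(aq)]^3 / [Au³⁺(aq)]^2 = 2.59×10^−6 and log Q = −5.587.
E = E° − (0.0592/n)·log Q = +1.943 − (0.0592/6)(−5.587) = +2.00 V.

+2.00 V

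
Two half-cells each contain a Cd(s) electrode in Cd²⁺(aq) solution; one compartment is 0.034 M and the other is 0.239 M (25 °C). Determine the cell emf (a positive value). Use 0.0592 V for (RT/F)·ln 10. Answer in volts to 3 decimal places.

0.025 V

For a concentration cell E°cell = 0, since both electrodes use the same couple.
The compartment with the higher Cd²⁺(aq) concentration (0.239 M) acts as the cathode; ions are reduced there and produced at the dilute (0.034 M) anode.
With n = 2, Ecell = −(0.0592/2)·log([dilute]/[conc]) = −(0.0592/2)·log(0.034/0.239) = +0.025 V.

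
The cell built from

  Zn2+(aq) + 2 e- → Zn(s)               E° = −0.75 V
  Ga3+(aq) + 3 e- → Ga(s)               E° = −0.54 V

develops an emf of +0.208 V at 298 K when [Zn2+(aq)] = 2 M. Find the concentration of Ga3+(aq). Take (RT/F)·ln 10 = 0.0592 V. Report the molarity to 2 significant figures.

2.2 M

Ga³⁺/Ga is the cathode (higher E°); E°cell = −0.54 − (−0.75) = +0.21 V with n = 6.
Since E = E° − (0.0592/n)·log Q, log Q = n(E° − E)/0.0592 = 0.203.
Balancing electrons gives 2 Ga3+(aq) + 3 Zn(s) → 2 Ga(s) + 3 Zn2+(aq); thus Q = [Zn2+(aq)]^3 / [Ga3+(aq)]^2.
Substituting the known concentrations and solving, log [Ga3+(aq)] = 0.350 and [Ga3+(aq)] = 2.2 M.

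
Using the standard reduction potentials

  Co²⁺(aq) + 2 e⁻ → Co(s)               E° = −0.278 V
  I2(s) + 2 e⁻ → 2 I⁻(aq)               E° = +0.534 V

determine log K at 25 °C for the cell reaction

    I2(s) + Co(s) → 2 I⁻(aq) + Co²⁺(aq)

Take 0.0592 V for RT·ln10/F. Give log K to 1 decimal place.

The I₂/I⁻ couple is reduced (cathode); E°cell = +0.534 − (−0.278) = +0.812 V with n = 2.
At equilibrium E = 0, so log K = nE°cell / 0.0592 = (2)(+0.812) / 0.0592 = 27.4.

log K = 27.4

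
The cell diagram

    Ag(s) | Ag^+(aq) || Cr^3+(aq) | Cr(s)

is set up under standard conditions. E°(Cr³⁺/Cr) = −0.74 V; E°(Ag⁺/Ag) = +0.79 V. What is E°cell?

By convention the left-hand electrode in cell notation is the anode (oxidation) and the right-hand electrode is the cathode (reduction).
E°cell = E°(right) − E°(left) = −0.74 − (+0.79) = −1.53 V.
The negative sign shows that, as written, the cell would require an external voltage to drive the reaction.

−1.53 V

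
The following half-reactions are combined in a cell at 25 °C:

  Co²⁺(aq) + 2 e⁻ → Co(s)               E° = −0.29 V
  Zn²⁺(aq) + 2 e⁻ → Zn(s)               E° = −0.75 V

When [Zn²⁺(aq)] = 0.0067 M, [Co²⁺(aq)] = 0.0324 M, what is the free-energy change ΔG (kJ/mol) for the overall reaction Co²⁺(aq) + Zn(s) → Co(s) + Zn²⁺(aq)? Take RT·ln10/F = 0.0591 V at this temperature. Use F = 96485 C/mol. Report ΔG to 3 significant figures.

−92.7 kJ/mol

The standard cell potential is −0.29 − (−0.75) = +0.46 V, with n = 2 electrons in the balanced equation.
Here Q = [Zn²⁺(aq)] / [Co²⁺(aq)] = 0.207 (log Q = −0.684), giving E = +0.46 − (0.0591/2)·(−0.684) = +0.4802 V.
ΔG = −nFE = −(2)(96485)(+0.4802) J/mol = −92.7 kJ/mol.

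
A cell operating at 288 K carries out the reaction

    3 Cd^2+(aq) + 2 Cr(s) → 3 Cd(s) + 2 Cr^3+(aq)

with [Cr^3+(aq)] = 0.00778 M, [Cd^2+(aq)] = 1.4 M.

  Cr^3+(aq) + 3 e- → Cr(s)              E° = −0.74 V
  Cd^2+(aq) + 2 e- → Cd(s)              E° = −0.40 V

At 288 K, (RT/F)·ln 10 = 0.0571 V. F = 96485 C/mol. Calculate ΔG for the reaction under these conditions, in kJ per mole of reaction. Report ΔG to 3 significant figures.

E°cell = −0.40 − (−0.74) = +0.34 V; the balanced reaction transfers n = 6 electrons.
The reaction quotient is [Cr^3+(aq)]^2 / [Cd^2+(aq)]^3 = 2.21×10^−5; by Nernst, E = +0.34 − (0.0571/6)(−4.656) = +0.3843 V.
Then ΔG = −nFE = −6 × 96485 × +0.3843 J/mol = −222 kJ/mol.

−222 kJ/mol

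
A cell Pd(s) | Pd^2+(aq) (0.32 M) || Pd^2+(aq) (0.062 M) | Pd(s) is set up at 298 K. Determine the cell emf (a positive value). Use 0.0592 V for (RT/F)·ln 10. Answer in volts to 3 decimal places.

For a concentration cell E°cell = 0, since both electrodes use the same couple.
The compartment with the higher Pd^2+(aq) concentration (0.32 M) acts as the cathode; ions are reduced there and produced at the dilute (0.062 M) anode.
With n = 2, Ecell = −(0.0592/2)·log([dilute]/[conc]) = −(0.0592/2)·log(0.062/0.32) = +0.021 V.

0.021 V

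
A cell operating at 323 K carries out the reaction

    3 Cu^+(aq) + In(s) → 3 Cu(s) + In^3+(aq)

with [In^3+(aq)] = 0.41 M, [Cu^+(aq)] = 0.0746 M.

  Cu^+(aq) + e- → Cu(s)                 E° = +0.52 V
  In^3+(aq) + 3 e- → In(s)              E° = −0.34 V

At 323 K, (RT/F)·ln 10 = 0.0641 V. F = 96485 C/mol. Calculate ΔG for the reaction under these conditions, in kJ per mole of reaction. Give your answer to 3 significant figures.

The standard cell potential is +0.52 − (−0.34) = +0.86 V, with n = 3 electrons in the balanced equation.
Here Q = [In^3+(aq)] / [Cu^+(aq)]^3 = 988 (log Q = 2.995), giving E = +0.86 − (0.0641/3)·(2.995) = +0.7960 V.
Finally ΔG = −nFE = −(3)(96485 C/mol)(+0.7960 V) = −230 kJ/mol.

−230 kJ/mol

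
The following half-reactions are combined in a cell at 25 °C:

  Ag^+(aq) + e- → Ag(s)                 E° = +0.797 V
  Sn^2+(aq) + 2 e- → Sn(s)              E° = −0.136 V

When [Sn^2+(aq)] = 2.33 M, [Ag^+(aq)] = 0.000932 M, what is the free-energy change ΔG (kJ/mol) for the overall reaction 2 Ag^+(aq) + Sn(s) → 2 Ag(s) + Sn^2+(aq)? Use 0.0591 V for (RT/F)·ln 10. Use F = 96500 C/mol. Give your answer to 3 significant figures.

−143 kJ/mol

The standard cell potential is +0.797 − (−0.136) = +0.933 V, with n = 2 electrons in the balanced equation.
The reaction quotient is [Sn^2+(aq)] / [Ag^+(aq)]^2 = 2.68×10^6; by Nernst, E = +0.933 − (0.0591/2)(6.429) = +0.7430 V.
ΔG = −nFE = −(2)(96500)(+0.7430) J/mol = −143 kJ/mol.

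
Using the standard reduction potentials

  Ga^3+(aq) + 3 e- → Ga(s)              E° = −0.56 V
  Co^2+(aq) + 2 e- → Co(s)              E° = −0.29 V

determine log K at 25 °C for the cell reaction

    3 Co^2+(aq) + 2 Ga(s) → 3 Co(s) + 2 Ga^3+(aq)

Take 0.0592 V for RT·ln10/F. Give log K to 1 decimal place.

The Co²⁺/Co couple is reduced (cathode); E°cell = −0.29 − (−0.56) = +0.27 V with n = 6.
At equilibrium E = 0, so log K = nE°cell / 0.0592 = (6)(+0.27) / 0.0592 = 27.4.

log K = 27.4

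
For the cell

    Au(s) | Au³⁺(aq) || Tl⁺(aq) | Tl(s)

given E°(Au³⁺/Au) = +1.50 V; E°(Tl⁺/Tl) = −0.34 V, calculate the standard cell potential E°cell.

By convention the left-hand electrode in cell notation is the anode (oxidation) and the right-hand electrode is the cathode (reduction).
E°cell = E°(right) − E°(left) = −0.34 − (+1.50) = −1.84 V.
The negative sign shows that, as written, the cell would require an external voltage to drive the reaction.

−1.84 V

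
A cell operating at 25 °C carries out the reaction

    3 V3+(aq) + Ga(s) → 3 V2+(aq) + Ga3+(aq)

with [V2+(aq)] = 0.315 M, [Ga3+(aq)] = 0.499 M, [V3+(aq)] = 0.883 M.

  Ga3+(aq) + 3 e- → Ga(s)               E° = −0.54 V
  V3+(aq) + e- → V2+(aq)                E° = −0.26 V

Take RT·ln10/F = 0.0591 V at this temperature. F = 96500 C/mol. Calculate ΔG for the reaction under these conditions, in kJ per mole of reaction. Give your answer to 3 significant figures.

−90.4 kJ/mol

With V³⁺/V²⁺ reduced at the cathode, E°cell = −0.26 − (−0.54) = +0.28 V and n = 3.
Here Q = ([V2+(aq)]^3·[Ga3+(aq)]) / [V3+(aq)]^3 = 0.0227 (log Q = −1.645), giving E = +0.28 − (0.0591/3)·(−1.645) = +0.3124 V.
ΔG = −nFE = −(3)(96500)(+0.3124) J/mol = −90.4 kJ/mol.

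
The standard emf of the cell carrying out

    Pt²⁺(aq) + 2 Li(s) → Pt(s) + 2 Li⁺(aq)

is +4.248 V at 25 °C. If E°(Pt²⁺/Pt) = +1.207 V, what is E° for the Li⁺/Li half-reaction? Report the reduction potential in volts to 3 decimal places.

In the reaction as written the Pt²⁺/Pt couple is reduced (cathode) and Li⁺/Li is oxidized (anode), so E°cell = E°(Pt²⁺/Pt) − E°(Li⁺/Li).
E°(Li⁺/Li) = E°(cathode) − E°cell = +1.207 − (+4.248) = −3.041 V.

−3.041 V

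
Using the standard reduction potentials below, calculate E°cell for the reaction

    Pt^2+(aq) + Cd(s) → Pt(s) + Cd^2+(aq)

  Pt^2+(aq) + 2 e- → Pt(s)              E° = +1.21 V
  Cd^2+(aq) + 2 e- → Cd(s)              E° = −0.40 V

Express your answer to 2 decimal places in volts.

Pt^2+(aq) gains electrons, so the Pt²⁺/Pt couple is the cathode; the Cd²⁺/Cd couple is the anode.
E°cell = E°(cathode) − E°(anode) = +1.21 − (−0.40) = +1.61 V.
The positive value indicates the reaction is spontaneous as written.

+1.61 V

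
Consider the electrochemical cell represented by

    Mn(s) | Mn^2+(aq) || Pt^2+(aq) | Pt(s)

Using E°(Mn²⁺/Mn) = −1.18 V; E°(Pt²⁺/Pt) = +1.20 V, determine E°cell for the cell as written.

+2.38 V

By convention the left-hand electrode in cell notation is the anode (oxidation) and the right-hand electrode is the cathode (reduction).
E°cell = E°(right) − E°(left) = +1.20 − (−1.18) = +2.38 V.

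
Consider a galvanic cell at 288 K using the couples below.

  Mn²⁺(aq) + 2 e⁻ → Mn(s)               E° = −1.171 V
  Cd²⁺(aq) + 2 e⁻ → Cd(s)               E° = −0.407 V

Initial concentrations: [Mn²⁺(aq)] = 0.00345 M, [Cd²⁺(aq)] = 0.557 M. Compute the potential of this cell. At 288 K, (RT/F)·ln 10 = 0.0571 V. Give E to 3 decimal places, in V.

Since E°(Cd²⁺/Cd) > E°(Mn²⁺/Mn), Cd²⁺/Cd serves as the cathode.
The standard potential is −0.407 − (−1.171) = +0.764 V and the balanced reaction transfers n = 2 electrons.
The balanced reaction is Cd²⁺(aq) + Mn(s) → Cd(s) + Mn²⁺(aq), so Q = [Mn²⁺(aq)] / [Cd²⁺(aq)] = 0.00619 and log Q = −2.208.
Applying E = E° − (RT ln10/nF)·log Q gives +0.764 − (0.0571/2)(−2.208) = +0.827 V.

+0.827 V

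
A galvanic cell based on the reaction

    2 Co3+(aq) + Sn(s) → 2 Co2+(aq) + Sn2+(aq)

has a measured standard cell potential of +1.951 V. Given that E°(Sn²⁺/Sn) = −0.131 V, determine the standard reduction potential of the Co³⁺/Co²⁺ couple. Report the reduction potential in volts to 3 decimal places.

+1.820 V

In the reaction as written the Co³⁺/Co²⁺ couple is reduced (cathode) and Sn²⁺/Sn is oxidized (anode), so E°cell = E°(Co³⁺/Co²⁺) − E°(Sn²⁺/Sn).
E°(Co³⁺/Co²⁺) = E°cell + E°(anode) = +1.951 + (−0.131) = +1.820 V.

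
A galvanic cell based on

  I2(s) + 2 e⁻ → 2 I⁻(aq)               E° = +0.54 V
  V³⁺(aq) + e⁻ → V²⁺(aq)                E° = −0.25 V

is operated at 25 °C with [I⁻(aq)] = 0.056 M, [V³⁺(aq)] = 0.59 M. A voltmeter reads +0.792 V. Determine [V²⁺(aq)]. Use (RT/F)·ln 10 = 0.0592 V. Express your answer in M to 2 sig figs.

0.036 M

With I₂/I⁻ at the cathode and V³⁺/V²⁺ at the anode, E°cell = +0.54 − (−0.25) = +0.79 V (n = 2).
Rearranging E = E° − (0.0592/n)·log Q gives log Q = 2(+0.79 − (+0.792))/0.0592 = −0.068.
The balanced reaction is I2(s) + 2 V²⁺(aq) → 2 I⁻(aq) + 2 V³⁺(aq), so Q = ([I⁻(aq)]^2·[V³⁺(aq)]^2) / [V²⁺(aq)]^2.
Solving for the unknown gives log [V²⁺(aq)] = −1.447, so [V²⁺(aq)] ≈ 0.036 M.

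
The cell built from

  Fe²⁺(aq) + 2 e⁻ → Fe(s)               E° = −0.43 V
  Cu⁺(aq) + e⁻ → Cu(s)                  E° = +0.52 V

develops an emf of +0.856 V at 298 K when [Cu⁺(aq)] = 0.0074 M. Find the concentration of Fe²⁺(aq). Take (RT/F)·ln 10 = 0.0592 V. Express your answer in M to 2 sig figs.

Cu⁺/Cu is the cathode (higher E°); E°cell = +0.52 − (−0.43) = +0.95 V with n = 2.
From the Nernst equation, log Q = n(E° − E)/0.0592 = 2·(+0.95 − (+0.856))/0.0592 = 3.176.
Balancing electrons gives 2 Cu⁺(aq) + Fe(s) → 2 Cu(s) + Fe²⁺(aq); thus Q = [Fe²⁺(aq)] / [Cu⁺(aq)]^2.
Substituting the known concentrations and solving, log [Fe²⁺(aq)] = −1.086 and [Fe²⁺(aq)] = 0.082 M.

0.082 M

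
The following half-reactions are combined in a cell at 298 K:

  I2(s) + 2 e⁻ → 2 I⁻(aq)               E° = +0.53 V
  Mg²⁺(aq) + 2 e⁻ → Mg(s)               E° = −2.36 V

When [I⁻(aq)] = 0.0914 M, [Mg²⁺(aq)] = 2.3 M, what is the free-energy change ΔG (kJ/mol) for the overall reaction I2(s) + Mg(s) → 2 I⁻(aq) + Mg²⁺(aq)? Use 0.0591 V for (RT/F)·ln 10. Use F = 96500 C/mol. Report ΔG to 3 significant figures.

E°cell = +0.53 − (−2.36) = +2.89 V; the balanced reaction transfers n = 2 electrons.
Q = [I⁻(aq)]^2·[Mg²⁺(aq)] = 0.0192, so log Q = −1.716 and E = +2.89 − (0.0591/2)(−1.716) = +2.9407 V.
ΔG = −nFE = −(2)(96500)(+2.9407) J/mol = −568 kJ/mol.

−568 kJ/mol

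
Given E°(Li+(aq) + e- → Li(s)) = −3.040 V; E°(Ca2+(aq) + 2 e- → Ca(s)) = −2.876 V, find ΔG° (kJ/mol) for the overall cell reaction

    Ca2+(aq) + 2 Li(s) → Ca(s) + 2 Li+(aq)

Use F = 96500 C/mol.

In the reaction as written Ca2+(aq) is reduced, so the Ca²⁺/Ca couple is the cathode and Li⁺/Li is the anode.
E°cell = −2.876 − (−3.040) = +0.164 V; balancing electrons gives n = 2.
ΔG° = −nFE°cell = −(2)(96500)(+0.164) J/mol = −31.7 kJ/mol.

−31.7 kJ/mol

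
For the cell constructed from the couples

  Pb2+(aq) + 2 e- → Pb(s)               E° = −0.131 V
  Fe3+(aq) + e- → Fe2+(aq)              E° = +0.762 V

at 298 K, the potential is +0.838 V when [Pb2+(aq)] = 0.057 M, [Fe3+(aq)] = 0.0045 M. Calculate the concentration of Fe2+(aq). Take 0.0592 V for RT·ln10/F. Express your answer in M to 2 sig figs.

Fe³⁺/Fe²⁺ is the cathode (higher E°); E°cell = +0.762 − (−0.131) = +0.893 V with n = 2.
From the Nernst equation, log Q = n(E° − E)/0.0592 = 2·(+0.893 − (+0.838))/0.0592 = 1.858.
For 2 Fe3+(aq) + Pb(s) → 2 Fe2+(aq) + Pb2+(aq), the reaction quotient is Q = ([Fe2+(aq)]^2·[Pb2+(aq)]) / [Fe3+(aq)]^2.
Solving for the unknown gives log [Fe2+(aq)] = −0.796, so [Fe2+(aq)] ≈ 0.16 M.

0.16 M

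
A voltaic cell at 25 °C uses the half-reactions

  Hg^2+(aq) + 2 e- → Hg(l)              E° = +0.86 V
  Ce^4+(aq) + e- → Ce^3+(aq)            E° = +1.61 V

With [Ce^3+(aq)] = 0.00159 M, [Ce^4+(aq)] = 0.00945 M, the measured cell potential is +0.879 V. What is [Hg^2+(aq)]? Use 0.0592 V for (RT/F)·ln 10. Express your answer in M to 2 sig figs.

Ce⁴⁺/Ce³⁺ is the cathode (higher E°); E°cell = +1.61 − (+0.86) = +0.75 V with n = 2.
Since E = E° − (0.0592/n)·log Q, log Q = n(E° − E)/0.0592 = −4.358.
For 2 Ce^4+(aq) + Hg(l) → 2 Ce^3+(aq) + Hg^2+(aq), the reaction quotient is Q = ([Ce^3+(aq)]^2·[Hg^2+(aq)]) / [Ce^4+(aq)]^2.
Isolating [Hg^2+(aq)] in Q = 10^{−4.358} yields log [Hg^2+(aq)] = −2.810, i.e. 0.0015 M.

0.0015 M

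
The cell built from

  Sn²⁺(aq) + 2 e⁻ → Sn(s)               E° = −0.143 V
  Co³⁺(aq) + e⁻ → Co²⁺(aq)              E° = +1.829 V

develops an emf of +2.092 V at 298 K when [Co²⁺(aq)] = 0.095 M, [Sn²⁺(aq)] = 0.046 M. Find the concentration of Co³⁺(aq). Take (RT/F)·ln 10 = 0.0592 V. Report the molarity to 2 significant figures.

2.2 M

Co³⁺/Co²⁺ is the cathode (higher E°); E°cell = +1.829 − (−0.143) = +1.972 V with n = 2.
From the Nernst equation, log Q = n(E° − E)/0.0592 = 2·(+1.972 − (+2.092))/0.0592 = −4.054.
Balancing electrons gives 2 Co³⁺(aq) + Sn(s) → 2 Co²⁺(aq) + Sn²⁺(aq); thus Q = ([Co²⁺(aq)]^2·[Sn²⁺(aq)]) / [Co³⁺(aq)]^2.
Substituting the known concentrations and solving, log [Co³⁺(aq)] = 0.336 and [Co³⁺(aq)] = 2.2 M.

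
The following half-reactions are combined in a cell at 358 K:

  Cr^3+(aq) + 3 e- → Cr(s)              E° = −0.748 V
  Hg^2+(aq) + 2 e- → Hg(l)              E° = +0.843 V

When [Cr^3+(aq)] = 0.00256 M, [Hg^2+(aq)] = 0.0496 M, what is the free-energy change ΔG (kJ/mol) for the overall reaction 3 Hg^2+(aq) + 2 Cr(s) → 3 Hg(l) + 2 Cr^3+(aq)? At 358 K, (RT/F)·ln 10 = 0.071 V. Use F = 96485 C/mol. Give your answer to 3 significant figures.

−930 kJ/mol

The standard cell potential is +0.843 − (−0.748) = +1.591 V, with n = 6 electrons in the balanced equation.
Q = [Cr^3+(aq)]^2 / [Hg^2+(aq)]^3 = 0.0537, so log Q = −1.270 and E = +1.591 − (0.071/6)(−1.270) = +1.6060 V.
Finally ΔG = −nFE = −(6)(96485 C/mol)(+1.6060 V) = −930 kJ/mol.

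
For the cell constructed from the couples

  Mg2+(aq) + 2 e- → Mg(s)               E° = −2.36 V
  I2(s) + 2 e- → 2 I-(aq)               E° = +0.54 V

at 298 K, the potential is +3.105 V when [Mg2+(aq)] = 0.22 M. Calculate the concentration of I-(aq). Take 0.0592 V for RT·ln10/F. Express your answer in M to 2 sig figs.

With I₂/I⁻ at the cathode and Mg²⁺/Mg at the anode, E°cell = +0.54 − (−2.36) = +2.90 V (n = 2).
Rearranging E = E° − (0.0592/n)·log Q gives log Q = 2(+2.90 − (+3.105))/0.0592 = −6.926.
Balancing electrons gives I2(s) + Mg(s) → 2 I-(aq) + Mg2+(aq); thus Q = [I-(aq)]^2·[Mg2+(aq)].
Substituting the known concentrations and solving, log [I-(aq)] = −3.134 and [I-(aq)] = 0.00073 M.

0.00073 M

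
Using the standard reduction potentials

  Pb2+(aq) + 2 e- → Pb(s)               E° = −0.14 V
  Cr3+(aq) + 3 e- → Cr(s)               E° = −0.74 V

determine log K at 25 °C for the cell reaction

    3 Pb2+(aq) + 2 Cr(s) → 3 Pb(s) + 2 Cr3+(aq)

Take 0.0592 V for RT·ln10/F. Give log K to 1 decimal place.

log K = 60.8

The Pb²⁺/Pb couple is reduced (cathode); E°cell = −0.14 − (−0.74) = +0.60 V with n = 6.
At equilibrium E = 0, so log K = nE°cell / 0.0592 = (6)(+0.60) / 0.0592 = 60.8.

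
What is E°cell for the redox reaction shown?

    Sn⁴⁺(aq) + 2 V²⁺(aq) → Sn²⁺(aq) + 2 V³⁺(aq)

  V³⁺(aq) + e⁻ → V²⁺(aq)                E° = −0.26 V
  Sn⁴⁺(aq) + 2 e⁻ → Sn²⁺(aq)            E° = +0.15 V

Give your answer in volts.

Sn⁴⁺(aq) gains electrons, so the Sn⁴⁺/Sn²⁺ couple is the cathode; the V³⁺/V²⁺ couple is the anode.
E°cell = E°(cathode) − E°(anode) = +0.15 − (−0.26) = +0.41 V.

+0.41 V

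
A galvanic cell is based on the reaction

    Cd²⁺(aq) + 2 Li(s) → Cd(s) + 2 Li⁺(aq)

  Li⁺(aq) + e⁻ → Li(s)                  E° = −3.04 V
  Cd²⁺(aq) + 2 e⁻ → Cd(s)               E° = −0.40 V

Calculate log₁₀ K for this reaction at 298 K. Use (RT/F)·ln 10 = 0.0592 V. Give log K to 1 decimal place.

log K = 89.2

The Cd²⁺/Cd couple is reduced (cathode); E°cell = −0.40 − (−3.04) = +2.64 V with n = 2.
At equilibrium E = 0, so log K = nE°cell / 0.0592 = (2)(+2.64) / 0.0592 = 89.2.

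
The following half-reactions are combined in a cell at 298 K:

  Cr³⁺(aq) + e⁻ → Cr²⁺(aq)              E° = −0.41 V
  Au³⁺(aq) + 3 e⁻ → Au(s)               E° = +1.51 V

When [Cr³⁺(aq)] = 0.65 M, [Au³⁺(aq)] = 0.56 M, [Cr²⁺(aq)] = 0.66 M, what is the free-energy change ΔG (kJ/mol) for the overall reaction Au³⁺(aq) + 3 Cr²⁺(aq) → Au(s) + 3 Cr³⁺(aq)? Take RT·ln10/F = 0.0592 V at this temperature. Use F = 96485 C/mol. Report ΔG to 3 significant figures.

With Au³⁺/Au reduced at the cathode, E°cell = +1.51 − (−0.41) = +1.92 V and n = 3.
The reaction quotient is [Cr³⁺(aq)]^3 / ([Au³⁺(aq)]·[Cr²⁺(aq)]^3) = 1.71; by Nernst, E = +1.92 − (0.0592/3)(0.232) = +1.9154 V.
Finally ΔG = −nFE = −(3)(96485 C/mol)(+1.9154 V) = −554 kJ/mol.

−554 kJ/mol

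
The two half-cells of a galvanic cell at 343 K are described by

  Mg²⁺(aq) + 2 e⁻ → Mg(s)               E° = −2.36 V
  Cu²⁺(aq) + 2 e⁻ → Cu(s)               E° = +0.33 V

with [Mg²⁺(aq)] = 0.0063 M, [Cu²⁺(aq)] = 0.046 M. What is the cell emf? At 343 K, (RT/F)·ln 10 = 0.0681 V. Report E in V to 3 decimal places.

+2.719 V

Cu²⁺/Cu is reduced (cathode, E° = +0.33 V) and Mg²⁺/Mg is oxidized (anode).
E°cell = +0.33 − (−2.36) = +2.69 V, with n = 2 electrons transferred.
The balanced reaction is Cu²⁺(aq) + Mg(s) → Cu(s) + Mg²⁺(aq), so Q = [Mg²⁺(aq)] / [Cu²⁺(aq)] = 0.137 and log Q = −0.863.
By the Nernst equation, E = +2.69 − (0.0681/2)·(−0.863) = +2.719 V.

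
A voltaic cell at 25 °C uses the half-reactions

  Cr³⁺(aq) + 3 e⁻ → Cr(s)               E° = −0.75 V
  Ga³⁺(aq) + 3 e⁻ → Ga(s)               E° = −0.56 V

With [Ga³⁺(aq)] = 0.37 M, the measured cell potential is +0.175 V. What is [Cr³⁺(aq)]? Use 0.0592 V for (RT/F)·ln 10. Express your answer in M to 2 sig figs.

The Ga³⁺/Ga couple has the larger reduction potential, so it is the cathode: E°cell = −0.56 − (−0.75) = +0.19 V and n = 3.
Rearranging E = E° − (0.0592/n)·log Q gives log Q = 3(+0.19 − (+0.175))/0.0592 = 0.760.
For Ga³⁺(aq) + Cr(s) → Ga(s) + Cr³⁺(aq), the reaction quotient is Q = [Cr³⁺(aq)] / [Ga³⁺(aq)].
Solving for the unknown gives log [Cr³⁺(aq)] = 0.328, so [Cr³⁺(aq)] ≈ 2.1 M.

2.1 M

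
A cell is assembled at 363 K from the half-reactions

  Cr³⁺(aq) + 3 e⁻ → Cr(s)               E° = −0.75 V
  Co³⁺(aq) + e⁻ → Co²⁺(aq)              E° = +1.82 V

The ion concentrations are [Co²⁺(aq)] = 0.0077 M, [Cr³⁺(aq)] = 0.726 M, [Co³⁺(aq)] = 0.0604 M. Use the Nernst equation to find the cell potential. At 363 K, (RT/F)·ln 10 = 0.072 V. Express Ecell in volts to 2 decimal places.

The Co³⁺/Co²⁺ couple has the more positive E°, so it is the cathode; Cr³⁺/Cr is the anode.
E°cell = E°cat − E°an = +1.82 − (−0.75) = +2.57 V; n = 3.
For the overall reaction 3 Co³⁺(aq) + Cr(s) → 3 Co²⁺(aq) + Cr³⁺(aq), Q = ([Co²⁺(aq)]^3·[Cr³⁺(aq)]) / [Co³⁺(aq)]^3 = 0.0015, giving log Q = −2.823.
E = E° − (0.072/n)·log Q = +2.57 − (0.072/3)(−2.823) = +2.64 V.

+2.64 V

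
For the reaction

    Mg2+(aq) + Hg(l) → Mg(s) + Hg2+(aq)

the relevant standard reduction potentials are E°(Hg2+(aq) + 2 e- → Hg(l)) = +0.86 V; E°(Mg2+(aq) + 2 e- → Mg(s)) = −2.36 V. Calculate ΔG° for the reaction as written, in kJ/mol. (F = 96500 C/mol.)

+621 kJ/mol

In the reaction as written Mg2+(aq) is reduced, so the Mg²⁺/Mg couple is the cathode and Hg²⁺/Hg is the anode.
E°cell = −2.36 − (+0.86) = −3.22 V; balancing electrons gives n = 2.
ΔG° = −nFE°cell = −(2)(96500)(−3.22) J/mol = +621 kJ/mol.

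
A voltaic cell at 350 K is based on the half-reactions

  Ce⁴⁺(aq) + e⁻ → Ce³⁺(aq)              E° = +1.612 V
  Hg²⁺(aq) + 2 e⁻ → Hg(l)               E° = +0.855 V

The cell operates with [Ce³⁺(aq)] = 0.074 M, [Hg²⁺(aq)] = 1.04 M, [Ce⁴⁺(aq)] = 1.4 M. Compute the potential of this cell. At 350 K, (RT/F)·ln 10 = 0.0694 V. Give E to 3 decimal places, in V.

+0.845 V

Ce⁴⁺/Ce³⁺ is reduced (cathode, E° = +1.612 V) and Hg²⁺/Hg is oxidized (anode).
The standard potential is +1.612 − (+0.855) = +0.757 V and the balanced reaction transfers n = 2 electrons.
For the overall reaction 2 Ce⁴⁺(aq) + Hg(l) → 2 Ce³⁺(aq) + Hg²⁺(aq), Q = ([Ce³⁺(aq)]^2·[Hg²⁺(aq)]) / [Ce⁴⁺(aq)]^2 = 0.00291, giving log Q = −2.537.
By the Nernst equation, E = +0.757 − (0.0694/2)·(−2.537) = +0.845 V.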